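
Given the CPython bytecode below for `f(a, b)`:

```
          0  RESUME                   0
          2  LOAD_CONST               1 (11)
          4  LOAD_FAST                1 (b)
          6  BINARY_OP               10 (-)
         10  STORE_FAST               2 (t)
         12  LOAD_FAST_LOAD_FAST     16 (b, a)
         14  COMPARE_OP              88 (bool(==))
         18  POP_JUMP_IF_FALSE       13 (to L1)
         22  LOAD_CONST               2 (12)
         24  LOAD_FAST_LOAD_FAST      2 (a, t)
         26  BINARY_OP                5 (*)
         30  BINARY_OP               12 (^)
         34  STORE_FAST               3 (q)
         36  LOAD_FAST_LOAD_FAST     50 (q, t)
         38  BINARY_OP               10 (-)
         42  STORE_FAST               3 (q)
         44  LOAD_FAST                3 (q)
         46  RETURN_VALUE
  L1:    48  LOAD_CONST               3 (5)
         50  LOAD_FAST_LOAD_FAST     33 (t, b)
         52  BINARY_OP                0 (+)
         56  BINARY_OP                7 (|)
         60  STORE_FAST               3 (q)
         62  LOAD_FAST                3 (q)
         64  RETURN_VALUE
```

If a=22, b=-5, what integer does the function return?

15

LOAD_CONST → push 11. Stack: [11]
LOAD_FAST b → push -5. Stack: [11, -5]
BINARY_OP - → 11 - -5 = 16. Stack: [16]
STORE_FAST t → t=16. Stack: []
LOAD_FAST_LOAD_FAST b,a → push -5,22. Stack: [-5, 22]
COMPARE_OP bool(==) → -5 vs 22 = False. Stack: [False]
POP_JUMP_IF_FALSE → pop False; jump. Stack: []
LOAD_CONST → push 5. Stack: [5]
LOAD_FAST_LOAD_FAST t,b → push 16,-5. Stack: [5, 16, -5]
BINARY_OP + → 16 + -5 = 11. Stack: [5, 11]
BINARY_OP | → 5 | 11 = 15. Stack: [15]
STORE_FAST q → q=15. Stack: []
LOAD_FAST q → push 15. Stack: [15]
RETURN_VALUE → return 15.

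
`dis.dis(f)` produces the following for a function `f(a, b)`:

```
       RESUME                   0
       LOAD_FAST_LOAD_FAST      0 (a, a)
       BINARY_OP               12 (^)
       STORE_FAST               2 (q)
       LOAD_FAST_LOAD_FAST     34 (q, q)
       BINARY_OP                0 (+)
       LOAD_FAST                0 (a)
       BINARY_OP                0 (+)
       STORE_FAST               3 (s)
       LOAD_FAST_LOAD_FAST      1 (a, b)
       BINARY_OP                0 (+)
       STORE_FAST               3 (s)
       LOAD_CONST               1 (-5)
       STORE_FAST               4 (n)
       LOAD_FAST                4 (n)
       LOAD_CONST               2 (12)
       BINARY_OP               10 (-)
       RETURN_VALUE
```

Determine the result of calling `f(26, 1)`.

LOAD_FAST_LOAD_FAST a,a → push 26,26. Stack: [26, 26]
BINARY_OP ^ → 26 ^ 26 = 0. Stack: [0]
STORE_FAST q → q=0. Stack: []
LOAD_FAST_LOAD_FAST q,q → push 0,0. Stack: [0, 0]
BINARY_OP + → 0 + 0 = 0. Stack: [0]
LOAD_FAST a → push 26. Stack: [0, 26]
BINARY_OP + → 0 + 26 = 26. Stack: [26]
STORE_FAST s → s=26. Stack: []
LOAD_FAST_LOAD_FAST a,b → push 26,1. Stack: [26, 1]
BINARY_OP + → 26 + 1 = 27. Stack: [27]
STORE_FAST s → s=27. Stack: []
LOAD_CONST → push -5. Stack: [-5]
STORE_FAST n → n=-5. Stack: []
LOAD_FAST n → push -5. Stack: [-5]
LOAD_CONST → push 12. Stack: [-5, 12]
BINARY_OP - → -5 - 12 = -17. Stack: [-17]
RETURN_VALUE → return -17.

-17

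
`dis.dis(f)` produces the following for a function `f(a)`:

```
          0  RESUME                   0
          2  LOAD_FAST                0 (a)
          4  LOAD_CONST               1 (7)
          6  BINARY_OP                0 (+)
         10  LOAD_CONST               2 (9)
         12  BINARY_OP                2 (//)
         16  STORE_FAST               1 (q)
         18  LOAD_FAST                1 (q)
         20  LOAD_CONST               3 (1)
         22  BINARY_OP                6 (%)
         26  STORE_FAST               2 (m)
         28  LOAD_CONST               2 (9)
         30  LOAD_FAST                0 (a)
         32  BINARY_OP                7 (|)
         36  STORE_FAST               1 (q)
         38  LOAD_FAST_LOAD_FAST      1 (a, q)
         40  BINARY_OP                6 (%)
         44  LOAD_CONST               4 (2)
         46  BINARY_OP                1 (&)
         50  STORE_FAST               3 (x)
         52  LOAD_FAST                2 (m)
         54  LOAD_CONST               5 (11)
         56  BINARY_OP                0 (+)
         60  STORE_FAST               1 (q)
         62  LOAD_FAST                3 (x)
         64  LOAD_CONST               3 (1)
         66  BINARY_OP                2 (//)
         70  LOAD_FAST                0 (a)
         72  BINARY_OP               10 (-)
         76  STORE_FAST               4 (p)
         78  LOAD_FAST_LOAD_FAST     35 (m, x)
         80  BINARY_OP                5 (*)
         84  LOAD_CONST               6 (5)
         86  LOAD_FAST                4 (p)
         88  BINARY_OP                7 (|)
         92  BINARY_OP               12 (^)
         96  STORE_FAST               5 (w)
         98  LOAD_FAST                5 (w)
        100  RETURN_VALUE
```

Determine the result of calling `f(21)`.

LOAD_FAST a → push 21. Stack: [21]
LOAD_CONST → push 7. Stack: [21, 7]
BINARY_OP + → 21 + 7 = 28. Stack: [28]
LOAD_CONST → push 9. Stack: [28, 9]
BINARY_OP // → 28 // 9 = 3. Stack: [3]
STORE_FAST q → q=3. Stack: []
LOAD_FAST q → push 3. Stack: [3]
LOAD_CONST → push 1. Stack: [3, 1]
BINARY_OP % → 3 % 1 = 0. Stack: [0]
STORE_FAST m → m=0. Stack: []
LOAD_CONST → push 9. Stack: [9]
LOAD_FAST a → push 21. Stack: [9, 21]
BINARY_OP | → 9 | 21 = 29. Stack: [29]
STORE_FAST q → q=29. Stack: []
LOAD_FAST_LOAD_FAST a,q → push 21,29. Stack: [21, 29]
BINARY_OP % → 21 % 29 = 21. Stack: [21]
LOAD_CONST → push 2. Stack: [21, 2]
BINARY_OP & → 21 & 2 = 0. Stack: [0]
STORE_FAST x → x=0. Stack: []
LOAD_FAST m → push 0. Stack: [0]
LOAD_CONST → push 11. Stack: [0, 11]
BINARY_OP + → 0 + 11 = 11. Stack: [11]
STORE_FAST q → q=11. Stack: []
LOAD_FAST x → push 0. Stack: [0]
LOAD_CONST → push 1. Stack: [0, 1]
BINARY_OP // → 0 // 1 = 0. Stack: [0]
LOAD_FAST a → push 21. Stack: [0, 21]
BINARY_OP - → 0 - 21 = -21. Stack: [-21]
STORE_FAST p → p=-21. Stack: []
LOAD_FAST_LOAD_FAST m,x → push 0,0. Stack: [0, 0]
BINARY_OP * → 0 * 0 = 0. Stack: [0]
LOAD_CONST → push 5. Stack: [0, 5]
LOAD_FAST p → push -21. Stack: [0, 5, -21]
BINARY_OP | → 5 | -21 = -17. Stack: [0, -17]
BINARY_OP ^ → 0 ^ -17 = -17. Stack: [-17]
STORE_FAST w → w=-17. Stack: []
LOAD_FAST w → push -17. Stack: [-17]
RETURN_VALUE → return -17.

-17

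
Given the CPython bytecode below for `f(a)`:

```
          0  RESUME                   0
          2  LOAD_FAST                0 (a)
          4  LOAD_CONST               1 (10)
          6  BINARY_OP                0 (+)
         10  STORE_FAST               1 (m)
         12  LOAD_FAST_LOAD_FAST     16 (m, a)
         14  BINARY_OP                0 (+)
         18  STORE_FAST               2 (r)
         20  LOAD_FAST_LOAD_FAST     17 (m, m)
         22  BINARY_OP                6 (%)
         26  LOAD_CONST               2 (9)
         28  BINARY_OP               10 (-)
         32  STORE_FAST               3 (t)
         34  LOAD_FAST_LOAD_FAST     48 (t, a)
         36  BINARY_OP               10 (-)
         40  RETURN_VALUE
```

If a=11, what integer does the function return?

LOAD_FAST a → push 11. Stack: [11]
LOAD_CONST → push 10. Stack: [11, 10]
BINARY_OP + → 11 + 10 = 21. Stack: [21]
STORE_FAST m → m=21. Stack: []
LOAD_FAST_LOAD_FAST m,a → push 21,11. Stack: [21, 11]
BINARY_OP + → 21 + 11 = 32. Stack: [32]
STORE_FAST r → r=32. Stack: []
LOAD_FAST_LOAD_FAST m,m → push 21,21. Stack: [21, 21]
BINARY_OP % → 21 % 21 = 0. Stack: [0]
LOAD_CONST → push 9. Stack: [0, 9]
BINARY_OP - → 0 - 9 = -9. Stack: [-9]
STORE_FAST t → t=-9. Stack: []
LOAD_FAST_LOAD_FAST t,a → push -9,11. Stack: [-9, 11]
BINARY_OP - → -9 - 11 = -20. Stack: [-20]
RETURN_VALUE → return -20.

-20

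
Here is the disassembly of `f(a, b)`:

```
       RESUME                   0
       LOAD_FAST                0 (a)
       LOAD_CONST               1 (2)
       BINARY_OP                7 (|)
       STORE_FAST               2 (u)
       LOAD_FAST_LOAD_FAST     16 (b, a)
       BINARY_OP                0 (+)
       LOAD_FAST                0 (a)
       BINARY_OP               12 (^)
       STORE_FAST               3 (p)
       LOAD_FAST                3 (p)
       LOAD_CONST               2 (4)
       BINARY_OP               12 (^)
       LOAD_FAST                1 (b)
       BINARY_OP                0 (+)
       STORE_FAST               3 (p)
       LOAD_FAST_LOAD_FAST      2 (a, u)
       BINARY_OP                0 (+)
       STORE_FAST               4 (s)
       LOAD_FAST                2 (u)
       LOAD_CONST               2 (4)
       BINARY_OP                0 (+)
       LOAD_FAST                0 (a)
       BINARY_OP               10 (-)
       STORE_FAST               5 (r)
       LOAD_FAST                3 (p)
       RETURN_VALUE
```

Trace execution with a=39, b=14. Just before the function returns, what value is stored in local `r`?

4

LOAD_FAST a → push 39. Stack: [39]
LOAD_CONST → push 2. Stack: [39, 2]
BINARY_OP | → 39 | 2 = 39. Stack: [39]
STORE_FAST u → u=39. Stack: []
LOAD_FAST_LOAD_FAST b,a → push 14,39. Stack: [14, 39]
BINARY_OP + → 14 + 39 = 53. Stack: [53]
LOAD_FAST a → push 39. Stack: [53, 39]
BINARY_OP ^ → 53 ^ 39 = 18. Stack: [18]
STORE_FAST p → p=18. Stack: []
LOAD_FAST p → push 18. Stack: [18]
LOAD_CONST → push 4. Stack: [18, 4]
BINARY_OP ^ → 18 ^ 4 = 22. Stack: [22]
LOAD_FAST b → push 14. Stack: [22, 14]
BINARY_OP + → 22 + 14 = 36. Stack: [36]
STORE_FAST p → p=36. Stack: []
LOAD_FAST_LOAD_FAST a,u → push 39,39. Stack: [39, 39]
BINARY_OP + → 39 + 39 = 78. Stack: [78]
STORE_FAST s → s=78. Stack: []
LOAD_FAST u → push 39. Stack: [39]
LOAD_CONST → push 4. Stack: [39, 4]
BINARY_OP + → 39 + 4 = 43. Stack: [43]
LOAD_FAST a → push 39. Stack: [43, 39]
BINARY_OP - → 43 - 39 = 4. Stack: [4]
STORE_FAST r → r=4. Stack: []
LOAD_FAST p → push 36. Stack: [36]
RETURN_VALUE → return 36.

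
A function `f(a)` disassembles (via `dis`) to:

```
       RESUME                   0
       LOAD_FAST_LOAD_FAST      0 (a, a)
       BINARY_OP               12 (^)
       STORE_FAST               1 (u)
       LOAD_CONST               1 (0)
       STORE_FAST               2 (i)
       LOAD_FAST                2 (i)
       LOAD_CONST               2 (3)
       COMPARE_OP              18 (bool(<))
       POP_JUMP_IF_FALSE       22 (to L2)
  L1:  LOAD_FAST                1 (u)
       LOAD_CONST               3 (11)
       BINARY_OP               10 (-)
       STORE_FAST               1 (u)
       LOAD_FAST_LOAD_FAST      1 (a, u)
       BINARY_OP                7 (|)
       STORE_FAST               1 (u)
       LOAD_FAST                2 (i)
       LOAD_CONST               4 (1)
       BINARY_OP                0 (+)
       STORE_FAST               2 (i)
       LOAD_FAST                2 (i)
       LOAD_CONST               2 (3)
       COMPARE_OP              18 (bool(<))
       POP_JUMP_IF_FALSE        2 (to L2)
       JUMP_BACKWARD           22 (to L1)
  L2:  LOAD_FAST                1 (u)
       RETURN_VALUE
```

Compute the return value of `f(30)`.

-1

LOAD_FAST_LOAD_FAST a,a → push 30,30. Stack: [30, 30]
BINARY_OP ^ → 30 ^ 30 = 0. Stack: [0]
STORE_FAST u → u=0. Stack: []
LOAD_CONST → push 0. Stack: [0]
STORE_FAST i → i=0. Stack: []
LOAD_FAST i → push 0. Stack: [0]
LOAD_CONST → push 3. Stack: [0, 3]
COMPARE_OP bool(<) → 0 vs 3 = True. Stack: [True]
POP_JUMP_IF_FALSE → pop True; no jump. Stack: []
LOAD_FAST u → push 0. Stack: [0]
LOAD_CONST → push 11. Stack: [0, 11]
BINARY_OP - → 0 - 11 = -11. Stack: [-11]
STORE_FAST u → u=-11. Stack: []
LOAD_FAST_LOAD_FAST a,u → push 30,-11. Stack: [30, -11]
BINARY_OP | → 30 | -11 = -1. Stack: [-1]
STORE_FAST u → u=-1. Stack: []
LOAD_FAST i → push 0. Stack: [0]
LOAD_CONST → push 1. Stack: [0, 1]
BINARY_OP + → 0 + 1 = 1. Stack: [1]
STORE_FAST i → i=1. Stack: []
LOAD_FAST i → push 1. Stack: [1]
LOAD_CONST → push 3. Stack: [1, 3]
COMPARE_OP bool(<) → 1 vs 3 = True. Stack: [True]
POP_JUMP_IF_FALSE → pop True; no jump. Stack: []
LOAD_FAST u → push -1. Stack: [-1]
LOAD_CONST → push 11. Stack: [-1, 11]
BINARY_OP - → -1 - 11 = -12. Stack: [-12]
STORE_FAST u → u=-12. Stack: []
LOAD_FAST_LOAD_FAST a,u → push 30,-12. Stack: [30, -12]
BINARY_OP | → 30 | -12 = -2. Stack: [-2]
STORE_FAST u → u=-2. Stack: []
LOAD_FAST i → push 1. Stack: [1]
LOAD_CONST → push 1. Stack: [1, 1]
BINARY_OP + → 1 + 1 = 2. Stack: [2]
STORE_FAST i → i=2. Stack: []
LOAD_FAST i → push 2. Stack: [2]
LOAD_CONST → push 3. Stack: [2, 3]
COMPARE_OP bool(<) → 2 vs 3 = True. Stack: [True]
POP_JUMP_IF_FALSE → pop True; no jump. Stack: []
LOAD_FAST u → push -2. Stack: [-2]
LOAD_CONST → push 11. Stack: [-2, 11]
BINARY_OP - → -2 - 11 = -13. Stack: [-13]
STORE_FAST u → u=-13. Stack: []
LOAD_FAST_LOAD_FAST a,u → push 30,-13. Stack: [30, -13]
BINARY_OP | → 30 | -13 = -1. Stack: [-1]
STORE_FAST u → u=-1. Stack: []
LOAD_FAST i → push 2. Stack: [2]
LOAD_CONST → push 1. Stack: [2, 1]
BINARY_OP + → 2 + 1 = 3. Stack: [3]
STORE_FAST i → i=3. Stack: []
LOAD_FAST i → push 3. Stack: [3]
LOAD_CONST → push 3. Stack: [3, 3]
COMPARE_OP bool(<) → 3 vs 3 = False. Stack: [False]
POP_JUMP_IF_FALSE → pop False; jump. Stack: []
LOAD_FAST u → push -1. Stack: [-1]
RETURN_VALUE → return -1.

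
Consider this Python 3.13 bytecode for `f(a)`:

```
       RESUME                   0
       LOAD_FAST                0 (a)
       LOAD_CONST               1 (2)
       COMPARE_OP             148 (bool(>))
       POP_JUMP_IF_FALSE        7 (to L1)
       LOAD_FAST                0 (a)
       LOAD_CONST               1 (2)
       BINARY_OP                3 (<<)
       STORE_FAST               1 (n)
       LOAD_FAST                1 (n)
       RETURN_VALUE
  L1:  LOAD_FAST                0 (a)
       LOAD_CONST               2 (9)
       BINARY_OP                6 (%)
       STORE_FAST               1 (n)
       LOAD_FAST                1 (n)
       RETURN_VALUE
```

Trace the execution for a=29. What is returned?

116

LOAD_FAST a → push 29. Stack: [29]
LOAD_CONST → push 2. Stack: [29, 2]
COMPARE_OP bool(>) → 29 vs 2 = True. Stack: [True]
POP_JUMP_IF_FALSE → pop True; no jump. Stack: []
LOAD_FAST a → push 29. Stack: [29]
LOAD_CONST → push 2. Stack: [29, 2]
BINARY_OP << → 29 << 2 = 116. Stack: [116]
STORE_FAST n → n=116. Stack: []
LOAD_FAST n → push 116. Stack: [116]
RETURN_VALUE → return 116.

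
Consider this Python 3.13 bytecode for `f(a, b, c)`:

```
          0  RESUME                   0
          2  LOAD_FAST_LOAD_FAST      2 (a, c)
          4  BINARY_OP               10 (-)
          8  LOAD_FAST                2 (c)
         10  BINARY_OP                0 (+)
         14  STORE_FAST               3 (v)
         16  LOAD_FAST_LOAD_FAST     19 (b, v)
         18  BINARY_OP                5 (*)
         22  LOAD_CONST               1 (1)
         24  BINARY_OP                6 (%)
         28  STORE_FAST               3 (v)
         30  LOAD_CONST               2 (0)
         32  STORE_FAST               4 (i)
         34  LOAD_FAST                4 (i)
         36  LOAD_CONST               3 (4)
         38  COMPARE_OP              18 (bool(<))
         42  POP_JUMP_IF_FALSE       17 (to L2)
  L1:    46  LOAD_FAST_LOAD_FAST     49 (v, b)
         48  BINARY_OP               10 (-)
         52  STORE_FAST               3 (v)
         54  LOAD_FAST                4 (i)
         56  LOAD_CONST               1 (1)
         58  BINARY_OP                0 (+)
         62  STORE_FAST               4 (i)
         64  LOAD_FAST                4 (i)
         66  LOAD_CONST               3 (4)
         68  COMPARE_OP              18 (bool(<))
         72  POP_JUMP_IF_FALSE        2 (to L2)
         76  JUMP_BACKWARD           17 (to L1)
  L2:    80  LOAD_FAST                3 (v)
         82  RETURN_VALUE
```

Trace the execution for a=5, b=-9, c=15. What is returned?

36

LOAD_FAST_LOAD_FAST a,c → push 5,15. Stack: [5, 15]
BINARY_OP - → 5 - 15 = -10. Stack: [-10]
LOAD_FAST c → push 15. Stack: [-10, 15]
BINARY_OP + → -10 + 15 = 5. Stack: [5]
STORE_FAST v → v=5. Stack: []
LOAD_FAST_LOAD_FAST b,v → push -9,5. Stack: [-9, 5]
BINARY_OP * → -9 * 5 = -45. Stack: [-45]
LOAD_CONST → push 1. Stack: [-45, 1]
BINARY_OP % → -45 % 1 = 0. Stack: [0]
STORE_FAST v → v=0. Stack: []
LOAD_CONST → push 0. Stack: [0]
STORE_FAST i → i=0. Stack: []
LOAD_FAST i → push 0. Stack: [0]
LOAD_CONST → push 4. Stack: [0, 4]
COMPARE_OP bool(<) → 0 vs 4 = True. Stack: [True]
POP_JUMP_IF_FALSE → pop True; no jump. Stack: []
LOAD_FAST_LOAD_FAST v,b → push 0,-9. Stack: [0, -9]
BINARY_OP - → 0 - -9 = 9. Stack: [9]
STORE_FAST v → v=9. Stack: []
LOAD_FAST i → push 0. Stack: [0]
LOAD_CONST → push 1. Stack: [0, 1]
BINARY_OP + → 0 + 1 = 1. Stack: [1]
STORE_FAST i → i=1. Stack: []
LOAD_FAST i → push 1. Stack: [1]
LOAD_CONST → push 4. Stack: [1, 4]
COMPARE_OP bool(<) → 1 vs 4 = True. Stack: [True]
POP_JUMP_IF_FALSE → pop True; no jump. Stack: []
LOAD_FAST_LOAD_FAST v,b → push 9,-9. Stack: [9, -9]
BINARY_OP - → 9 - -9 = 18. Stack: [18]
STORE_FAST v → v=18. Stack: []
LOAD_FAST i → push 1. Stack: [1]
LOAD_CONST → push 1. Stack: [1, 1]
BINARY_OP + → 1 + 1 = 2. Stack: [2]
STORE_FAST i → i=2. Stack: []
LOAD_FAST i → push 2. Stack: [2]
LOAD_CONST → push 4. Stack: [2, 4]
COMPARE_OP bool(<) → 2 vs 4 = True. Stack: [True]
POP_JUMP_IF_FALSE → pop True; no jump. Stack: []
LOAD_FAST_LOAD_FAST v,b → push 18,-9. Stack: [18, -9]
BINARY_OP - → 18 - -9 = 27. Stack: [27]
STORE_FAST v → v=27. Stack: []
LOAD_FAST i → push 2. Stack: [2]
LOAD_CONST → push 1. Stack: [2, 1]
BINARY_OP + → 2 + 1 = 3. Stack: [3]
STORE_FAST i → i=3. Stack: []
LOAD_FAST i → push 3. Stack: [3]
LOAD_CONST → push 4. Stack: [3, 4]
COMPARE_OP bool(<) → 3 vs 4 = True. Stack: [True]
POP_JUMP_IF_FALSE → pop True; no jump. Stack: []
LOAD_FAST_LOAD_FAST v,b → push 27,-9. Stack: [27, -9]
BINARY_OP - → 27 - -9 = 36. Stack: [36]
STORE_FAST v → v=36. Stack: []
LOAD_FAST i → push 3. Stack: [3]
LOAD_CONST → push 1. Stack: [3, 1]
BINARY_OP + → 3 + 1 = 4. Stack: [4]
STORE_FAST i → i=4. Stack: []
LOAD_FAST i → push 4. Stack: [4]
LOAD_CONST → push 4. Stack: [4, 4]
COMPARE_OP bool(<) → 4 vs 4 = False. Stack: [False]
POP_JUMP_IF_FALSE → pop False; jump. Stack: []
LOAD_FAST v → push 36. Stack: [36]
RETURN_VALUE → return 36.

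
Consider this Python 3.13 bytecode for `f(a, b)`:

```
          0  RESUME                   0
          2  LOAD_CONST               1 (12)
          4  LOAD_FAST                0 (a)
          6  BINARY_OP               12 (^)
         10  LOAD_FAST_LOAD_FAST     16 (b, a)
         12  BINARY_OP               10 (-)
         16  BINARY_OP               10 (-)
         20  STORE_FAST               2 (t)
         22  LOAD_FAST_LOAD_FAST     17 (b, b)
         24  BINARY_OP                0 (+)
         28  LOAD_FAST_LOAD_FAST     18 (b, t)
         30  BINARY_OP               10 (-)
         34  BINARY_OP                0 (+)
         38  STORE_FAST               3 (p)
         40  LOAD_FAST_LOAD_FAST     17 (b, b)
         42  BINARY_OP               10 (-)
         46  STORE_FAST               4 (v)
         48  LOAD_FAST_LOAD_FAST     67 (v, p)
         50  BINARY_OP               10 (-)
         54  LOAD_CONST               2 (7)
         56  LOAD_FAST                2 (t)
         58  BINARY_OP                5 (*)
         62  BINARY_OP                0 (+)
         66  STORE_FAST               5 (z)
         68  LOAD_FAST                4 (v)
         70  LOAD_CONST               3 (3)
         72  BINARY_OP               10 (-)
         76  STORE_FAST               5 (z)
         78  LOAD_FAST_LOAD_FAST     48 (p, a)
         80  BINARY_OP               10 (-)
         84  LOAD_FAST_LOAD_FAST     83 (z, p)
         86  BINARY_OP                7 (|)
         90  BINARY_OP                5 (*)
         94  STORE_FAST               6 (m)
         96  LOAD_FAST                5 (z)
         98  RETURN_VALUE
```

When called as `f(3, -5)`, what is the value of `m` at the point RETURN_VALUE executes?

LOAD_CONST → push 12. Stack: [12]
LOAD_FAST a → push 3. Stack: [12, 3]
BINARY_OP ^ → 12 ^ 3 = 15. Stack: [15]
LOAD_FAST_LOAD_FAST b,a → push -5,3. Stack: [15, -5, 3]
BINARY_OP - → -5 - 3 = -8. Stack: [15, -8]
BINARY_OP - → 15 - -8 = 23. Stack: [23]
STORE_FAST t → t=23. Stack: []
LOAD_FAST_LOAD_FAST b,b → push -5,-5. Stack: [-5, -5]
BINARY_OP + → -5 + -5 = -10. Stack: [-10]
LOAD_FAST_LOAD_FAST b,t → push -5,23. Stack: [-10, -5, 23]
BINARY_OP - → -5 - 23 = -28. Stack: [-10, -28]
BINARY_OP + → -10 + -28 = -38. Stack: [-38]
STORE_FAST p → p=-38. Stack: []
LOAD_FAST_LOAD_FAST b,b → push -5,-5. Stack: [-5, -5]
BINARY_OP - → -5 - -5 = 0. Stack: [0]
STORE_FAST v → v=0. Stack: []
LOAD_FAST_LOAD_FAST v,p → push 0,-38. Stack: [0, -38]
BINARY_OP - → 0 - -38 = 38. Stack: [38]
LOAD_CONST → push 7. Stack: [38, 7]
LOAD_FAST t → push 23. Stack: [38, 7, 23]
BINARY_OP * → 7 * 23 = 161. Stack: [38, 161]
BINARY_OP + → 38 + 161 = 199. Stack: [199]
STORE_FAST z → z=199. Stack: []
LOAD_FAST v → push 0. Stack: [0]
LOAD_CONST → push 3. Stack: [0, 3]
BINARY_OP - → 0 - 3 = -3. Stack: [-3]
STORE_FAST z → z=-3. Stack: []
LOAD_FAST_LOAD_FAST p,a → push -38,3. Stack: [-38, 3]
BINARY_OP - → -38 - 3 = -41. Stack: [-41]
LOAD_FAST_LOAD_FAST z,p → push -3,-38. Stack: [-41, -3, -38]
BINARY_OP | → -3 | -38 = -1. Stack: [-41, -1]
BINARY_OP * → -41 * -1 = 41. Stack: [41]
STORE_FAST m → m=41. Stack: []
LOAD_FAST z → push -3. Stack: [-3]
RETURN_VALUE → return -3.

41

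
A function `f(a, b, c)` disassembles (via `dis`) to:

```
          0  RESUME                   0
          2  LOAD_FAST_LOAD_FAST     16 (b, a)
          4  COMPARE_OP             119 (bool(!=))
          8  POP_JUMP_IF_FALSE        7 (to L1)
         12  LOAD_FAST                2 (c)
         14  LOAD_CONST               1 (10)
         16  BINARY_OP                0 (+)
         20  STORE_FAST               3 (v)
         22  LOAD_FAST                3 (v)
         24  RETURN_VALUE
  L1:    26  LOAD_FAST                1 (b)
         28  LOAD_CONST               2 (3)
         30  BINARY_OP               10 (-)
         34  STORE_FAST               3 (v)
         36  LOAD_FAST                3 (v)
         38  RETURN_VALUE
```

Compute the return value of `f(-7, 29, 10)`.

20

LOAD_FAST_LOAD_FAST b,a → push 29,-7. Stack: [29, -7]
COMPARE_OP bool(!=) → 29 vs -7 = True. Stack: [True]
POP_JUMP_IF_FALSE → pop True; no jump. Stack: []
LOAD_FAST c → push 10. Stack: [10]
LOAD_CONST → push 10. Stack: [10, 10]
BINARY_OP + → 10 + 10 = 20. Stack: [20]
STORE_FAST v → v=20. Stack: []
LOAD_FAST v → push 20. Stack: [20]
RETURN_VALUE → return 20.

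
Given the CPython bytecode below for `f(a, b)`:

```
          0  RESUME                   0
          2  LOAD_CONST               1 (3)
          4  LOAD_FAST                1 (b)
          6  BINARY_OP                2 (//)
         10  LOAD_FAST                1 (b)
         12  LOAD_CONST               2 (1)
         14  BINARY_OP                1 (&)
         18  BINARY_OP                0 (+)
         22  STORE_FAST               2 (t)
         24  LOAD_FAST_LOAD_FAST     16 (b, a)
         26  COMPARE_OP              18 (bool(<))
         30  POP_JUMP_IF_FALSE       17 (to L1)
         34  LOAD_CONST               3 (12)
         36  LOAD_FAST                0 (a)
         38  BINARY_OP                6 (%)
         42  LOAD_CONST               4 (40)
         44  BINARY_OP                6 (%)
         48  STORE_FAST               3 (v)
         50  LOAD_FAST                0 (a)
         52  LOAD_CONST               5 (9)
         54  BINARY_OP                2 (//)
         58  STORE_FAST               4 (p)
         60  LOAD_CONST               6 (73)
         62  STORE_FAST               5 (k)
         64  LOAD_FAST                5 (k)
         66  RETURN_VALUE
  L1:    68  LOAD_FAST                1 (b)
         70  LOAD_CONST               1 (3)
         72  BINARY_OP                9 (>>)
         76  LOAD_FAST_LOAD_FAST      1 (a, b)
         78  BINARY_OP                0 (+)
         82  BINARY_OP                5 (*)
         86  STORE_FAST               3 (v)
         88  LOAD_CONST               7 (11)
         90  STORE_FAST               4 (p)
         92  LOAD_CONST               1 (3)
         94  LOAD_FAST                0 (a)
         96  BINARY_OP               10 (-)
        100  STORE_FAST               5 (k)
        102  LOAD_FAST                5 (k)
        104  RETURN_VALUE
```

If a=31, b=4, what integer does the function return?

LOAD_CONST → push 3. Stack: [3]
LOAD_FAST b → push 4. Stack: [3, 4]
BINARY_OP // → 3 // 4 = 0. Stack: [0]
LOAD_FAST b → push 4. Stack: [0, 4]
LOAD_CONST → push 1. Stack: [0, 4, 1]
BINARY_OP & → 4 & 1 = 0. Stack: [0, 0]
BINARY_OP + → 0 + 0 = 0. Stack: [0]
STORE_FAST t → t=0. Stack: []
LOAD_FAST_LOAD_FAST b,a → push 4,31. Stack: [4, 31]
COMPARE_OP bool(<) → 4 vs 31 = True. Stack: [True]
POP_JUMP_IF_FALSE → pop True; no jump. Stack: []
LOAD_CONST → push 12. Stack: [12]
LOAD_FAST a → push 31. Stack: [12, 31]
BINARY_OP % → 12 % 31 = 12. Stack: [12]
LOAD_CONST → push 40. Stack: [12, 40]
BINARY_OP % → 12 % 40 = 12. Stack: [12]
STORE_FAST v → v=12. Stack: []
LOAD_FAST a → push 31. Stack: [31]
LOAD_CONST → push 9. Stack: [31, 9]
BINARY_OP // → 31 // 9 = 3. Stack: [3]
STORE_FAST p → p=3. Stack: []
LOAD_CONST → push 73. Stack: [73]
STORE_FAST k → k=73. Stack: []
LOAD_FAST k → push 73. Stack: [73]
RETURN_VALUE → return 73.

73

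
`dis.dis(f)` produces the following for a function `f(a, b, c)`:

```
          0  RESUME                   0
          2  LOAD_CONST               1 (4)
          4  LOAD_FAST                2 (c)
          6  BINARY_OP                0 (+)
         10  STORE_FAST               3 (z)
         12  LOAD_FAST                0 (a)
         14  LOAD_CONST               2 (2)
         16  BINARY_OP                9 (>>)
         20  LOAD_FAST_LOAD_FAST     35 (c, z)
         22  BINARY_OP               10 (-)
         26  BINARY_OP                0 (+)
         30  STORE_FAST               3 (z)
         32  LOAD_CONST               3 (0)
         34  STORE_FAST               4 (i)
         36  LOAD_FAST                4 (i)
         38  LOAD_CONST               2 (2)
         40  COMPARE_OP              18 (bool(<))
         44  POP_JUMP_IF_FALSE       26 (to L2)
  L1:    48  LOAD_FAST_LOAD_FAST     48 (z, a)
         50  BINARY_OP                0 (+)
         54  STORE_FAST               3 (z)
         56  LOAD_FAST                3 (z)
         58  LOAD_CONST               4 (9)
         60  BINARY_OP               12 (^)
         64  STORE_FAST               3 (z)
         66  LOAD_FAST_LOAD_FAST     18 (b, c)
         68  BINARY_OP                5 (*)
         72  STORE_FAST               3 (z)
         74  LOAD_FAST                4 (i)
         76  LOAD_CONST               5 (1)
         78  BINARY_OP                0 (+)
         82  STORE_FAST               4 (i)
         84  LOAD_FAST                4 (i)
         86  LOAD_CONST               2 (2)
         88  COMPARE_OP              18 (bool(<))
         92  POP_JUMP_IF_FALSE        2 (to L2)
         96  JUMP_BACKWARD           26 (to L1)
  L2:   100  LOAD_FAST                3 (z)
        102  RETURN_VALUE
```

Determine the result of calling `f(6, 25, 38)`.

950

LOAD_CONST → push 4. Stack: [4]
LOAD_FAST c → push 38. Stack: [4, 38]
BINARY_OP + → 4 + 38 = 42. Stack: [42]
STORE_FAST z → z=42. Stack: []
LOAD_FAST a → push 6. Stack: [6]
LOAD_CONST → push 2. Stack: [6, 2]
BINARY_OP >> → 6 >> 2 = 1. Stack: [1]
LOAD_FAST_LOAD_FAST c,z → push 38,42. Stack: [1, 38, 42]
BINARY_OP - → 38 - 42 = -4. Stack: [1, -4]
BINARY_OP + → 1 + -4 = -3. Stack: [-3]
STORE_FAST z → z=-3. Stack: []
LOAD_CONST → push 0. Stack: [0]
STORE_FAST i → i=0. Stack: []
LOAD_FAST i → push 0. Stack: [0]
LOAD_CONST → push 2. Stack: [0, 2]
COMPARE_OP bool(<) → 0 vs 2 = True. Stack: [True]
POP_JUMP_IF_FALSE → pop True; no jump. Stack: []
LOAD_FAST_LOAD_FAST z,a → push -3,6. Stack: [-3, 6]
BINARY_OP + → -3 + 6 = 3. Stack: [3]
STORE_FAST z → z=3. Stack: []
LOAD_FAST z → push 3. Stack: [3]
LOAD_CONST → push 9. Stack: [3, 9]
BINARY_OP ^ → 3 ^ 9 = 10. Stack: [10]
STORE_FAST z → z=10. Stack: []
LOAD_FAST_LOAD_FAST b,c → push 25,38. Stack: [25, 38]
BINARY_OP * → 25 * 38 = 950. Stack: [950]
STORE_FAST z → z=950. Stack: []
LOAD_FAST i → push 0. Stack: [0]
LOAD_CONST → push 1. Stack: [0, 1]
BINARY_OP + → 0 + 1 = 1. Stack: [1]
STORE_FAST i → i=1. Stack: []
LOAD_FAST i → push 1. Stack: [1]
LOAD_CONST → push 2. Stack: [1, 2]
COMPARE_OP bool(<) → 1 vs 2 = True. Stack: [True]
POP_JUMP_IF_FALSE → pop True; no jump. Stack: []
LOAD_FAST_LOAD_FAST z,a → push 950,6. Stack: [950, 6]
BINARY_OP + → 950 + 6 = 956. Stack: [956]
STORE_FAST z → z=956. Stack: []
LOAD_FAST z → push 956. Stack: [956]
LOAD_CONST → push 9. Stack: [956, 9]
BINARY_OP ^ → 956 ^ 9 = 949. Stack: [949]
STORE_FAST z → z=949. Stack: []
LOAD_FAST_LOAD_FAST b,c → push 25,38. Stack: [25, 38]
BINARY_OP * → 25 * 38 = 950. Stack: [950]
STORE_FAST z → z=950. Stack: []
LOAD_FAST i → push 1. Stack: [1]
LOAD_CONST → push 1. Stack: [1, 1]
BINARY_OP + → 1 + 1 = 2. Stack: [2]
STORE_FAST i → i=2. Stack: []
LOAD_FAST i → push 2. Stack: [2]
LOAD_CONST → push 2. Stack: [2, 2]
COMPARE_OP bool(<) → 2 vs 2 = False. Stack: [False]
POP_JUMP_IF_FALSE → pop False; jump. Stack: []
LOAD_FAST z → push 950. Stack: [950]
RETURN_VALUE → return 950.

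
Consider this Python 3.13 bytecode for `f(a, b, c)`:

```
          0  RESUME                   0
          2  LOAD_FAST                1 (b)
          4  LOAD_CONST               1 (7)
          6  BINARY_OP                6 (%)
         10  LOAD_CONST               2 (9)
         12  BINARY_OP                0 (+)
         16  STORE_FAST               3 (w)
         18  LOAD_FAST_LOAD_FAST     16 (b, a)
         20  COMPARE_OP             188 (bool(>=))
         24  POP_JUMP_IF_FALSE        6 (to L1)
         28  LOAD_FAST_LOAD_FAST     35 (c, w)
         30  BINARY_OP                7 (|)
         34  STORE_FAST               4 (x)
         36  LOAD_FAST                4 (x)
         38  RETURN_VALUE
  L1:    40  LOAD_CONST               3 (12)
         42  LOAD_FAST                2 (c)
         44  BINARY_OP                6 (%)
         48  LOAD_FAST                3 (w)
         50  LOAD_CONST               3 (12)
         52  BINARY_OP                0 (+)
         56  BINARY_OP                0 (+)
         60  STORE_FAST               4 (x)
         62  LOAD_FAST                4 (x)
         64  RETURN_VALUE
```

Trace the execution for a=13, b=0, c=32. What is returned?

33

LOAD_FAST b → push 0. Stack: [0]
LOAD_CONST → push 7. Stack: [0, 7]
BINARY_OP % → 0 % 7 = 0. Stack: [0]
LOAD_CONST → push 9. Stack: [0, 9]
BINARY_OP + → 0 + 9 = 9. Stack: [9]
STORE_FAST w → w=9. Stack: []
LOAD_FAST_LOAD_FAST b,a → push 0,13. Stack: [0, 13]
COMPARE_OP bool(>=) → 0 vs 13 = False. Stack: [False]
POP_JUMP_IF_FALSE → pop False; jump. Stack: []
LOAD_CONST → push 12. Stack: [12]
LOAD_FAST c → push 32. Stack: [12, 32]
BINARY_OP % → 12 % 32 = 12. Stack: [12]
LOAD_FAST w → push 9. Stack: [12, 9]
LOAD_CONST → push 12. Stack: [12, 9, 12]
BINARY_OP + → 9 + 12 = 21. Stack: [12, 21]
BINARY_OP + → 12 + 21 = 33. Stack: [33]
STORE_FAST x → x=33. Stack: []
LOAD_FAST x → push 33. Stack: [33]
RETURN_VALUE → return 33.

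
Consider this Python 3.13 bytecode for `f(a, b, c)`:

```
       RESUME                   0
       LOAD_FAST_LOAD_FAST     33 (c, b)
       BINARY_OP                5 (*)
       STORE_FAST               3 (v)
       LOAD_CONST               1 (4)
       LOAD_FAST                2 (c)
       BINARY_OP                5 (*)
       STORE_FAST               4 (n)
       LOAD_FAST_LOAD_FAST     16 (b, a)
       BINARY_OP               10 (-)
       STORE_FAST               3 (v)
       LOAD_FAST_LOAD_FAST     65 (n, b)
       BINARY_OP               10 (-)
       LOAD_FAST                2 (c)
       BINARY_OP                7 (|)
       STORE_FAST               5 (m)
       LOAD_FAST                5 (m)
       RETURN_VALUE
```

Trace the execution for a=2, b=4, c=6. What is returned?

22

LOAD_FAST_LOAD_FAST c,b → push 6,4. Stack: [6, 4]
BINARY_OP * → 6 * 4 = 24. Stack: [24]
STORE_FAST v → v=24. Stack: []
LOAD_CONST → push 4. Stack: [4]
LOAD_FAST c → push 6. Stack: [4, 6]
BINARY_OP * → 4 * 6 = 24. Stack: [24]
STORE_FAST n → n=24. Stack: []
LOAD_FAST_LOAD_FAST b,a → push 4,2. Stack: [4, 2]
BINARY_OP - → 4 - 2 = 2. Stack: [2]
STORE_FAST v → v=2. Stack: []
LOAD_FAST_LOAD_FAST n,b → push 24,4. Stack: [24, 4]
BINARY_OP - → 24 - 4 = 20. Stack: [20]
LOAD_FAST c → push 6. Stack: [20, 6]
BINARY_OP | → 20 | 6 = 22. Stack: [22]
STORE_FAST m → m=22. Stack: []
LOAD_FAST m → push 22. Stack: [22]
RETURN_VALUE → return 22.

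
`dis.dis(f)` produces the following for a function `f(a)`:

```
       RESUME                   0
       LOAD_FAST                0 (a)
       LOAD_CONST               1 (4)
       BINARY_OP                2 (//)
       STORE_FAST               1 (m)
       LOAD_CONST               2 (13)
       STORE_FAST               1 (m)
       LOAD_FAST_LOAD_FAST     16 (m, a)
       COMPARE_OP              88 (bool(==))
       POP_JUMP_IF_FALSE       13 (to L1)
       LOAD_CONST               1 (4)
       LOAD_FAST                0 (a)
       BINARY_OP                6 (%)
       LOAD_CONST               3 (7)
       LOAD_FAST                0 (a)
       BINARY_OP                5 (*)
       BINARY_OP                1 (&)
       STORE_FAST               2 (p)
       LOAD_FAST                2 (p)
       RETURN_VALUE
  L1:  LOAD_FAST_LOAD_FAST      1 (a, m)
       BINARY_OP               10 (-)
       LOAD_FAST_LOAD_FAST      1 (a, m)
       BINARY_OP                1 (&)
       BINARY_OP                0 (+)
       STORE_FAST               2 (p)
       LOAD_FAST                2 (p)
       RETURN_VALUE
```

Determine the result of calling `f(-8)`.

LOAD_FAST a → push -8. Stack: [-8]
LOAD_CONST → push 4. Stack: [-8, 4]
BINARY_OP // → -8 // 4 = -2. Stack: [-2]
STORE_FAST m → m=-2. Stack: []
LOAD_CONST → push 13. Stack: [13]
STORE_FAST m → m=13. Stack: []
LOAD_FAST_LOAD_FAST m,a → push 13,-8. Stack: [13, -8]
COMPARE_OP bool(==) → 13 vs -8 = False. Stack: [False]
POP_JUMP_IF_FALSE → pop False; jump. Stack: []
LOAD_FAST_LOAD_FAST a,m → push -8,13. Stack: [-8, 13]
BINARY_OP - → -8 - 13 = -21. Stack: [-21]
LOAD_FAST_LOAD_FAST a,m → push -8,13. Stack: [-21, -8, 13]
BINARY_OP & → -8 & 13 = 8. Stack: [-21, 8]
BINARY_OP + → -21 + 8 = -13. Stack: [-13]
STORE_FAST p → p=-13. Stack: []
LOAD_FAST p → push -13. Stack: [-13]
RETURN_VALUE → return -13.

-13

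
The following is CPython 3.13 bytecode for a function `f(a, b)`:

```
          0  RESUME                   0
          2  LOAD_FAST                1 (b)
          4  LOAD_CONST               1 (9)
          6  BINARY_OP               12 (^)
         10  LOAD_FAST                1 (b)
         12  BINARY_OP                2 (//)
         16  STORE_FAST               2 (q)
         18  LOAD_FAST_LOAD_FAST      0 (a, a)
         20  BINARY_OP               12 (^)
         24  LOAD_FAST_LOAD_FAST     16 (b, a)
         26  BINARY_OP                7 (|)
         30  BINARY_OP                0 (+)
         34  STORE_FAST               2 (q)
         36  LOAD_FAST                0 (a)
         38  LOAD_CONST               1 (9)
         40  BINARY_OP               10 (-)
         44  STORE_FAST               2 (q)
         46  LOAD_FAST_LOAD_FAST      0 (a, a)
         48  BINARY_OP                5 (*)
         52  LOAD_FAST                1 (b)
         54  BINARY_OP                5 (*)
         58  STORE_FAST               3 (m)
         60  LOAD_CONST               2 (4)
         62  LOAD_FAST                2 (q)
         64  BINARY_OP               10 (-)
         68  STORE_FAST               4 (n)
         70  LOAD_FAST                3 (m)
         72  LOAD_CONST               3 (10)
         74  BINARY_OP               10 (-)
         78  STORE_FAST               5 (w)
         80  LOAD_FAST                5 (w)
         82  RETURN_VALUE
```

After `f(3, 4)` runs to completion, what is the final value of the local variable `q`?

-6

LOAD_FAST b → push 4. Stack: [4]
LOAD_CONST → push 9. Stack: [4, 9]
BINARY_OP ^ → 4 ^ 9 = 13. Stack: [13]
LOAD_FAST b → push 4. Stack: [13, 4]
BINARY_OP // → 13 // 4 = 3. Stack: [3]
STORE_FAST q → q=3. Stack: []
LOAD_FAST_LOAD_FAST a,a → push 3,3. Stack: [3, 3]
BINARY_OP ^ → 3 ^ 3 = 0. Stack: [0]
LOAD_FAST_LOAD_FAST b,a → push 4,3. Stack: [0, 4, 3]
BINARY_OP | → 4 | 3 = 7. Stack: [0, 7]
BINARY_OP + → 0 + 7 = 7. Stack: [7]
STORE_FAST q → q=7. Stack: []
LOAD_FAST a → push 3. Stack: [3]
LOAD_CONST → push 9. Stack: [3, 9]
BINARY_OP - → 3 - 9 = -6. Stack: [-6]
STORE_FAST q → q=-6. Stack: []
LOAD_FAST_LOAD_FAST a,a → push 3,3. Stack: [3, 3]
BINARY_OP * → 3 * 3 = 9. Stack: [9]
LOAD_FAST b → push 4. Stack: [9, 4]
BINARY_OP * → 9 * 4 = 36. Stack: [36]
STORE_FAST m → m=36. Stack: []
LOAD_CONST → push 4. Stack: [4]
LOAD_FAST q → push -6. Stack: [4, -6]
BINARY_OP - → 4 - -6 = 10. Stack: [10]
STORE_FAST n → n=10. Stack: []
LOAD_FAST m → push 36. Stack: [36]
LOAD_CONST → push 10. Stack: [36, 10]
BINARY_OP - → 36 - 10 = 26. Stack: [26]
STORE_FAST w → w=26. Stack: []
LOAD_FAST w → push 26. Stack: [26]
RETURN_VALUE → return 26.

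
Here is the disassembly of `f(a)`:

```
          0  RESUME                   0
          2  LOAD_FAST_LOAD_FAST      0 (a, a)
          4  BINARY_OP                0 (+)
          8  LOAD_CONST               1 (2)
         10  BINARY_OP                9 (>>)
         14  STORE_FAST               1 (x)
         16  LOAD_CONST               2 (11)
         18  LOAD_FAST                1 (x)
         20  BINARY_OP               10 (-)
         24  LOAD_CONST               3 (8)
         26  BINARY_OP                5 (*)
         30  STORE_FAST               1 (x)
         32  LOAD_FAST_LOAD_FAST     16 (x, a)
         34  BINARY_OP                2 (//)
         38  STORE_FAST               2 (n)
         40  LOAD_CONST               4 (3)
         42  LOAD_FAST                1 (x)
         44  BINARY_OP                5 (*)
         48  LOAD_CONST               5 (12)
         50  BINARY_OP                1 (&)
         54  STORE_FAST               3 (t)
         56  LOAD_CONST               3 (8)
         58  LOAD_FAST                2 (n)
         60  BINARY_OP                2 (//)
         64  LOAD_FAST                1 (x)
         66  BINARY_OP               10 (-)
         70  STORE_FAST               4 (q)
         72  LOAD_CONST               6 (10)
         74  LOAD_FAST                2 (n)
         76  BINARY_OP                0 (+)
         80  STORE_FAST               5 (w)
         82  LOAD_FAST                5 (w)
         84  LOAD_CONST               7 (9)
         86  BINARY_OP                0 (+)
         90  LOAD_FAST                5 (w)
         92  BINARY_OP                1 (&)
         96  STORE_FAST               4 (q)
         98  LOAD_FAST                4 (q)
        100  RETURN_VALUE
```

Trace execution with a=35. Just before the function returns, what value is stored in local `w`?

LOAD_FAST_LOAD_FAST a,a → push 35,35. Stack: [35, 35]
BINARY_OP + → 35 + 35 = 70. Stack: [70]
LOAD_CONST → push 2. Stack: [70, 2]
BINARY_OP >> → 70 >> 2 = 17. Stack: [17]
STORE_FAST x → x=17. Stack: []
LOAD_CONST → push 11. Stack: [11]
LOAD_FAST x → push 17. Stack: [11, 17]
BINARY_OP - → 11 - 17 = -6. Stack: [-6]
LOAD_CONST → push 8. Stack: [-6, 8]
BINARY_OP * → -6 * 8 = -48. Stack: [-48]
STORE_FAST x → x=-48. Stack: []
LOAD_FAST_LOAD_FAST x,a → push -48,35. Stack: [-48, 35]
BINARY_OP // → -48 // 35 = -2. Stack: [-2]
STORE_FAST n → n=-2. Stack: []
LOAD_CONST → push 3. Stack: [3]
LOAD_FAST x → push -48. Stack: [3, -48]
BINARY_OP * → 3 * -48 = -144. Stack: [-144]
LOAD_CONST → push 12. Stack: [-144, 12]
BINARY_OP & → -144 & 12 = 0. Stack: [0]
STORE_FAST t → t=0. Stack: []
LOAD_CONST → push 8. Stack: [8]
LOAD_FAST n → push -2. Stack: [8, -2]
BINARY_OP // → 8 // -2 = -4. Stack: [-4]
LOAD_FAST x → push -48. Stack: [-4, -48]
BINARY_OP - → -4 - -48 = 44. Stack: [44]
STORE_FAST q → q=44. Stack: []
LOAD_CONST → push 10. Stack: [10]
LOAD_FAST n → push -2. Stack: [10, -2]
BINARY_OP + → 10 + -2 = 8. Stack: [8]
STORE_FAST w → w=8. Stack: []
LOAD_FAST w → push 8. Stack: [8]
LOAD_CONST → push 9. Stack: [8, 9]
BINARY_OP + → 8 + 9 = 17. Stack: [17]
LOAD_FAST w → push 8. Stack: [17, 8]
BINARY_OP & → 17 & 8 = 0. Stack: [0]
STORE_FAST q → q=0. Stack: []
LOAD_FAST q → push 0. Stack: [0]
RETURN_VALUE → return 0.

8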